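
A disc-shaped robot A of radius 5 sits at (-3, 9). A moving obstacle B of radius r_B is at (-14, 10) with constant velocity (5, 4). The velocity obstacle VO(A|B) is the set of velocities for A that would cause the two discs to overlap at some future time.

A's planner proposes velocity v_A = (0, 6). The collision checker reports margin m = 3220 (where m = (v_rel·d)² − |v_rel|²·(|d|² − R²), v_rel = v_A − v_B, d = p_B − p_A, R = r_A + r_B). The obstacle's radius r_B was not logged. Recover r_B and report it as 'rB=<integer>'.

m = 3220
d = (-11, 1);  v_rel = (-5, 2),  |v_rel|² = 29
v_rel×d = (-5)·(1) − (2)·(-11) = 17
since m = R²·29 − 17²:  R² = (289 + 3220) / 29 = 121
R = √121 = 11  ⇒  r_B = 11 − 5 = 6

rB=6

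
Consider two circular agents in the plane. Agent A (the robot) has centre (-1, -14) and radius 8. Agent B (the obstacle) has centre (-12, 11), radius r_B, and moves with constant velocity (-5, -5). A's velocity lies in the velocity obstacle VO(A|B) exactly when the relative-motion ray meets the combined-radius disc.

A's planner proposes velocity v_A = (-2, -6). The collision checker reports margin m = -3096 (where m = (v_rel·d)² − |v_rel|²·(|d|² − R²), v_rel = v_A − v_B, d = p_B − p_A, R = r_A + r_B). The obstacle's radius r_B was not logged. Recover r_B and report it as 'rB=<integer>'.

m = -3096
d = (-11, 25);  v_rel = (3, -1),  |v_rel|² = 10
v_rel×d = (3)·(25) − (-1)·(-11) = 64
since m = R²·10 − 64²:  R² = (4096 + -3096) / 10 = 100
R = √100 = 10  ⇒  r_B = 10 − 8 = 2

rB=2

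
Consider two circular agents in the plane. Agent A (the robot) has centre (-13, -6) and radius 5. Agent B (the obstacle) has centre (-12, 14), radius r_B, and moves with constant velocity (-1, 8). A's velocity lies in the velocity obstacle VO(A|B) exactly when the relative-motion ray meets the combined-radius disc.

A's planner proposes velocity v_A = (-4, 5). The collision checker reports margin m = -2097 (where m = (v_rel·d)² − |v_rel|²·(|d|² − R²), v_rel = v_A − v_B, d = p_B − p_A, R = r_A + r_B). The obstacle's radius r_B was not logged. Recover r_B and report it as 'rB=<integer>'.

m = -2097
d = (1, 20);  v_rel = (-3, -3),  |v_rel|² = 18
v_rel×d = (-3)·(20) − (-3)·(1) = -57
since m = R²·18 − (-57)²:  R² = (3249 + -2097) / 18 = 64
R = √64 = 8  ⇒  r_B = 8 − 5 = 3

rB=3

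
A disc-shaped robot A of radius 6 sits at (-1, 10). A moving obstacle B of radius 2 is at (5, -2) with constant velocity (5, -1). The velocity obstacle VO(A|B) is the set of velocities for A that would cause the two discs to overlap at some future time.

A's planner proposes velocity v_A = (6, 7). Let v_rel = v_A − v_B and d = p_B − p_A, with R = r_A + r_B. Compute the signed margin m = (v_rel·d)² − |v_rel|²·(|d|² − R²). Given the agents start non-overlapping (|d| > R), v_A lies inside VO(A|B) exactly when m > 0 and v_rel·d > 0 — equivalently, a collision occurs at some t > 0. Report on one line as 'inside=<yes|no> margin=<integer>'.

d = (6, -12),  |d|² = 180;  R = 6+2 = 8,  c = 180−8² = 116
v_rel = (1, 8),  |v_rel|² = 65;  v_rel·d = (1)·(6) + (8)·(-12) = -90
65·t² + 180·t + 116 = 0  ⇒  m = (-90)² − 65·116 = 560
m = 560 > 0,  v_rel·d = -90 < 0  ⇒  outside

inside=no margin=560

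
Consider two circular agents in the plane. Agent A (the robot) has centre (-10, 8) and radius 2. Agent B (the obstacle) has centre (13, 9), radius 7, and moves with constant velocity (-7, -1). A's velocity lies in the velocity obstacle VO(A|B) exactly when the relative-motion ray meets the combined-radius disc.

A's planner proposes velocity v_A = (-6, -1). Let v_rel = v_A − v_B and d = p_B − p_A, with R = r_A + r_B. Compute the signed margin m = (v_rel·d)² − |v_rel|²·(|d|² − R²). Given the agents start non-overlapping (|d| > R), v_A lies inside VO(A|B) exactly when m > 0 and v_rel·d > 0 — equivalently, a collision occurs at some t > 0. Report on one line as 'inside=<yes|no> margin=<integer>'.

d = (23, 1),  |d|² = 530;  R = 2+7 = 9,  c = 530−9² = 449
v_rel = (1, 0),  |v_rel|² = 1;  v_rel·d = (1)·(23) + (0)·(1) = 23
1·t² − 46·t + 449 = 0  ⇒  m = 23² − 1·449 = 80
m = 80 > 0,  v_rel·d = 23 > 0  ⇒  inside

inside=yes margin=80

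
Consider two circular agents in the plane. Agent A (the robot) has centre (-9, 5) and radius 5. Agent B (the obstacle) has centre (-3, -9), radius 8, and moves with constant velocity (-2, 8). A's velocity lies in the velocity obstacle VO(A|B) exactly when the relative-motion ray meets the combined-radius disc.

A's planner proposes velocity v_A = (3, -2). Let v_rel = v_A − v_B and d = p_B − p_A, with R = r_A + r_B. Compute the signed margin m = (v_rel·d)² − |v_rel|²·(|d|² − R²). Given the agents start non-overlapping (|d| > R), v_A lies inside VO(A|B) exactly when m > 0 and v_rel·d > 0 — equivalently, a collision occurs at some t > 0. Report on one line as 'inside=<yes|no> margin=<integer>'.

d = (6, -14),  |d|² = 232;  R = 5+8 = 13,  c = 232−13² = 63
v_rel = (5, -10),  |v_rel|² = 125;  v_rel·d = (5)·(6) + (-10)·(-14) = 170
125·t² − 340·t + 63 = 0  ⇒  m = 170² − 125·63 = 21025
m = 21025 > 0,  v_rel·d = 170 > 0  ⇒  inside

inside=yes margin=21025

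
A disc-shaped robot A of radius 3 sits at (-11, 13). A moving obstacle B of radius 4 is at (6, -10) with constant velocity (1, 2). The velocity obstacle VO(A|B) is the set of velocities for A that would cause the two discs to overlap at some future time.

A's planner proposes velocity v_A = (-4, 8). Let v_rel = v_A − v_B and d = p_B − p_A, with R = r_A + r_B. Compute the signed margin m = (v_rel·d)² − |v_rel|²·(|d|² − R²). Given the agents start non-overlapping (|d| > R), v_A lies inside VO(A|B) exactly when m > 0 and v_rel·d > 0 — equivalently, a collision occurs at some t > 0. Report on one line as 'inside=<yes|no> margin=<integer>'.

d = (17, -23),  |d|² = 818;  R = 3+4 = 7,  c = 818−7² = 769
v_rel = (-5, 6),  |v_rel|² = 61;  v_rel·d = (-5)·(17) + (6)·(-23) = -223
61·t² + 446·t + 769 = 0  ⇒  m = (-223)² − 61·769 = 2820
m = 2820 > 0,  v_rel·d = -223 < 0  ⇒  outside

inside=no margin=2820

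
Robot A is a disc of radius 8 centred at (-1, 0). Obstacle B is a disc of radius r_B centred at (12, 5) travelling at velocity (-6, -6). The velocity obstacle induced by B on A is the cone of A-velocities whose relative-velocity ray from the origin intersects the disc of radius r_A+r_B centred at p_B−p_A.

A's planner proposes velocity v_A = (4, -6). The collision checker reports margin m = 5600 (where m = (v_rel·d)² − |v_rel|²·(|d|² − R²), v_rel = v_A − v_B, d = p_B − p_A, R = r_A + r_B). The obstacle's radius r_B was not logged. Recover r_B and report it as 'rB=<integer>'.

m = 5600
d = (13, 5);  v_rel = (10, 0),  |v_rel|² = 100
v_rel×d = (10)·(5) − (0)·(13) = 50
since m = R²·100 − 50²:  R² = (2500 + 5600) / 100 = 81
R = √81 = 9  ⇒  r_B = 9 − 8 = 1

rB=1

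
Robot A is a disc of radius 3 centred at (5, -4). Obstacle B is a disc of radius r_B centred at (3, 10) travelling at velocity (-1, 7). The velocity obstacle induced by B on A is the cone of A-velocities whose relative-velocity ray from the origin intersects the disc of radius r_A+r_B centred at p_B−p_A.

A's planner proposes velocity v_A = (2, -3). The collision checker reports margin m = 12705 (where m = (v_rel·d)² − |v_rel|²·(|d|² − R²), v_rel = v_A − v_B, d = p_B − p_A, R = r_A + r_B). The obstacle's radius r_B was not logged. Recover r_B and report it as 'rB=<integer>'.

m = 12705
d = (-2, 14);  v_rel = (3, -10),  |v_rel|² = 109
v_rel×d = (3)·(14) − (-10)·(-2) = 22
since m = R²·109 − 22²:  R² = (484 + 12705) / 109 = 121
R = √121 = 11  ⇒  r_B = 11 − 3 = 8

rB=8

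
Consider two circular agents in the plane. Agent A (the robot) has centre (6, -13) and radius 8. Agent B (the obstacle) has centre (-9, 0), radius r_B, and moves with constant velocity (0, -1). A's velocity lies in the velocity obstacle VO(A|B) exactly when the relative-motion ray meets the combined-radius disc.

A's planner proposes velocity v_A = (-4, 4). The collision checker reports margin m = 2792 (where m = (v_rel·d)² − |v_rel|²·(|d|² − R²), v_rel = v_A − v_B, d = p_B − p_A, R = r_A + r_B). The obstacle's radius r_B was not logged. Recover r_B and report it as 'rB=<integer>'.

m = 2792
d = (-15, 13);  v_rel = (-4, 5),  |v_rel|² = 41
v_rel×d = (-4)·(13) − (5)·(-15) = 23
since m = R²·41 − 23²:  R² = (529 + 2792) / 41 = 81
R = √81 = 9  ⇒  r_B = 9 − 8 = 1

rB=1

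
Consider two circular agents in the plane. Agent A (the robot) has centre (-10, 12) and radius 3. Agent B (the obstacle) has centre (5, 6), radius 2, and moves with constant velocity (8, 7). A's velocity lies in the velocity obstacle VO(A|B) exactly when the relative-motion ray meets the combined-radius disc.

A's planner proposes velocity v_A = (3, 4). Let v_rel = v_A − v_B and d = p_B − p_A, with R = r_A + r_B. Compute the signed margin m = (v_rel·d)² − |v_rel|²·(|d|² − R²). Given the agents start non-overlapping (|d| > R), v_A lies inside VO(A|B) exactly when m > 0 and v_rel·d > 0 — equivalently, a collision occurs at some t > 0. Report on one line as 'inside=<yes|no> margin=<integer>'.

d = (15, -6),  |d|² = 261;  R = 3+2 = 5,  c = 261−5² = 236
v_rel = (-5, -3),  |v_rel|² = 34;  v_rel·d = (-5)·(15) + (-3)·(-6) = -57
34·t² + 114·t + 236 = 0  ⇒  m = (-57)² − 34·236 = -4775
m = -4775 < 0,  v_rel·d = -57 < 0  ⇒  outside

inside=no margin=-4775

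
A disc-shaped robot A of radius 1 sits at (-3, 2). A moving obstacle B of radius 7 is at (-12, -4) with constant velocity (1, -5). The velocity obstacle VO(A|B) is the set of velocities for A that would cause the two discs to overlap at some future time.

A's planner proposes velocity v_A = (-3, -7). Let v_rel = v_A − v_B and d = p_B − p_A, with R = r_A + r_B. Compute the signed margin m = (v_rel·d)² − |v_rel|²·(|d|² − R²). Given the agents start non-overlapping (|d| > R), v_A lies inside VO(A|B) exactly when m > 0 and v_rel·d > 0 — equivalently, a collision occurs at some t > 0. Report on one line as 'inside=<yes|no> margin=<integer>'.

d = (-9, -6),  |d|² = 117;  R = 1+7 = 8,  c = 117−8² = 53
v_rel = (-4, -2),  |v_rel|² = 20;  v_rel·d = (-4)·(-9) + (-2)·(-6) = 48
20·t² − 96·t + 53 = 0  ⇒  m = 48² − 20·53 = 1244
m = 1244 > 0,  v_rel·d = 48 > 0  ⇒  inside

inside=yes margin=1244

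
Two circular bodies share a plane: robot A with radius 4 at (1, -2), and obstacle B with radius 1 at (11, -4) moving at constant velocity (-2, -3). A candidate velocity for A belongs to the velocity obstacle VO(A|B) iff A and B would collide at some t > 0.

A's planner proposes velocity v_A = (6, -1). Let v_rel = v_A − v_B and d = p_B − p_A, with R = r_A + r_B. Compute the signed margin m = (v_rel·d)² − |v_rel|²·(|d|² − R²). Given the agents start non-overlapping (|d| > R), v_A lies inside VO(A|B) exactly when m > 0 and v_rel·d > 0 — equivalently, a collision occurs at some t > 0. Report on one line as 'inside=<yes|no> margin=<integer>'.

d = (10, -2),  |d|² = 104;  R = 4+1 = 5,  c = 104−5² = 79
v_rel = (8, 2),  |v_rel|² = 68;  v_rel·d = (8)·(10) + (2)·(-2) = 76
68·t² − 152·t + 79 = 0  ⇒  m = 76² − 68·79 = 404
m = 404 > 0,  v_rel·d = 76 > 0  ⇒  inside

inside=yes margin=404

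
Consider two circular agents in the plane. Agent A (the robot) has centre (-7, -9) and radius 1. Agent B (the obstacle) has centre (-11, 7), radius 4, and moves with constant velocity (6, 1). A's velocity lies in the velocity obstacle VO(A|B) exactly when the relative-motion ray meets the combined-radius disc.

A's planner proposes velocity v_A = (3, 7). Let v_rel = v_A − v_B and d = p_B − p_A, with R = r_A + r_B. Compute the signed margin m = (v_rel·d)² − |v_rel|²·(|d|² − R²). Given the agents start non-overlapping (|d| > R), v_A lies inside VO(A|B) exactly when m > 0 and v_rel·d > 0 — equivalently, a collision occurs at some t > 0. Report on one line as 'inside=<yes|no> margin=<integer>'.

d = (-4, 16),  |d|² = 272;  R = 1+4 = 5,  c = 272−5² = 247
v_rel = (-3, 6),  |v_rel|² = 45;  v_rel·d = (-3)·(-4) + (6)·(16) = 108
45·t² − 216·t + 247 = 0  ⇒  m = 108² − 45·247 = 549
m = 549 > 0,  v_rel·d = 108 > 0  ⇒  inside

inside=yes margin=549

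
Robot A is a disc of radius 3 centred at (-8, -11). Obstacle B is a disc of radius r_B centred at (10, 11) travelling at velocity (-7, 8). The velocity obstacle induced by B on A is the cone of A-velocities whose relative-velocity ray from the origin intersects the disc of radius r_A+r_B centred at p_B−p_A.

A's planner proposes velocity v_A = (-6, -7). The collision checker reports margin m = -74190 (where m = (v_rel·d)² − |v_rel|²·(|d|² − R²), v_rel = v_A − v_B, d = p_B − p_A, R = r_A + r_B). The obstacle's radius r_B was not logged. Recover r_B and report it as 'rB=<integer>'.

m = -74190
d = (18, 22);  v_rel = (1, -15),  |v_rel|² = 226
v_rel×d = (1)·(22) − (-15)·(18) = 292
since m = R²·226 − 292²:  R² = (85264 + -74190) / 226 = 49
R = √49 = 7  ⇒  r_B = 7 − 3 = 4

rB=4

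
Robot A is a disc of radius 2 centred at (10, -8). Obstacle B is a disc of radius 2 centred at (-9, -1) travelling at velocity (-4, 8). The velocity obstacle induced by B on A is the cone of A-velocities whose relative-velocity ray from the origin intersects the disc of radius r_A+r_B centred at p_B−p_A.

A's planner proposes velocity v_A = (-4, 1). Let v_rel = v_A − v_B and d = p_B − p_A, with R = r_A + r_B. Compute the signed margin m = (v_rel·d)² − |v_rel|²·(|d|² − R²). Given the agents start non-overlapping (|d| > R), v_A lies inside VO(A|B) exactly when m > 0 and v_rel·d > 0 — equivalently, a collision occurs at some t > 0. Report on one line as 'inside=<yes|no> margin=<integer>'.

d = (-19, 7),  |d|² = 410;  R = 2+2 = 4,  c = 410−4² = 394
v_rel = (0, -7),  |v_rel|² = 49;  v_rel·d = (0)·(-19) + (-7)·(7) = -49
49·t² + 98·t + 394 = 0  ⇒  m = (-49)² − 49·394 = -16905
m = -16905 < 0,  v_rel·d = -49 < 0  ⇒  outside

inside=no margin=-16905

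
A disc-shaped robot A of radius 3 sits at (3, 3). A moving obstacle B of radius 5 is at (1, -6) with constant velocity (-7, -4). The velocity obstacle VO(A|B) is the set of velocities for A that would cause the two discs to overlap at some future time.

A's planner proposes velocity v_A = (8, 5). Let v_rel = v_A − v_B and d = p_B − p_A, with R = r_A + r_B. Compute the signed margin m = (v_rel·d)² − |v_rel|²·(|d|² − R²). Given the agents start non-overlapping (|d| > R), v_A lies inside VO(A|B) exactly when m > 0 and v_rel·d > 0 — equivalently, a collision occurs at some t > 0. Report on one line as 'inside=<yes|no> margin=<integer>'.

d = (-2, -9),  |d|² = 85;  R = 3+5 = 8,  c = 85−8² = 21
v_rel = (15, 9),  |v_rel|² = 306;  v_rel·d = (15)·(-2) + (9)·(-9) = -111
306·t² + 222·t + 21 = 0  ⇒  m = (-111)² − 306·21 = 5895
m = 5895 > 0,  v_rel·d = -111 < 0  ⇒  outside

inside=no margin=5895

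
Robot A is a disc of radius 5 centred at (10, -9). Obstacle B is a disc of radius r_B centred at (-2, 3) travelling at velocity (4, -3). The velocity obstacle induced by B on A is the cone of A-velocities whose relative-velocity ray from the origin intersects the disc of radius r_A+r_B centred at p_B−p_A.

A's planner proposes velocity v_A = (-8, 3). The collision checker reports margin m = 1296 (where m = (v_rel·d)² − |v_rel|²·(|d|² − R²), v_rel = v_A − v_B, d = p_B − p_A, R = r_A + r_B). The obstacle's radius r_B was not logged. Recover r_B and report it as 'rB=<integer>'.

m = 1296
d = (-12, 12);  v_rel = (-12, 6),  |v_rel|² = 180
v_rel×d = (-12)·(12) − (6)·(-12) = -72
since m = R²·180 − (-72)²:  R² = (5184 + 1296) / 180 = 36
R = √36 = 6  ⇒  r_B = 6 − 5 = 1

rB=1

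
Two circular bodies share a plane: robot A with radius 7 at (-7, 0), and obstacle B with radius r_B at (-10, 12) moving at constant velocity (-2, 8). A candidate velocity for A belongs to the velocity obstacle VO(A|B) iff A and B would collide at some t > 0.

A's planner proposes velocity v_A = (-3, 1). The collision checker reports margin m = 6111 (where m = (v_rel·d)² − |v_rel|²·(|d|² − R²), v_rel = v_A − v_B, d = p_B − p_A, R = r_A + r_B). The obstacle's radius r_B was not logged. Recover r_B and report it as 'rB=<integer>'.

m = 6111
d = (-3, 12);  v_rel = (-1, -7),  |v_rel|² = 50
v_rel×d = (-1)·(12) − (-7)·(-3) = -33
since m = R²·50 − (-33)²:  R² = (1089 + 6111) / 50 = 144
R = √144 = 12  ⇒  r_B = 12 − 7 = 5

rB=5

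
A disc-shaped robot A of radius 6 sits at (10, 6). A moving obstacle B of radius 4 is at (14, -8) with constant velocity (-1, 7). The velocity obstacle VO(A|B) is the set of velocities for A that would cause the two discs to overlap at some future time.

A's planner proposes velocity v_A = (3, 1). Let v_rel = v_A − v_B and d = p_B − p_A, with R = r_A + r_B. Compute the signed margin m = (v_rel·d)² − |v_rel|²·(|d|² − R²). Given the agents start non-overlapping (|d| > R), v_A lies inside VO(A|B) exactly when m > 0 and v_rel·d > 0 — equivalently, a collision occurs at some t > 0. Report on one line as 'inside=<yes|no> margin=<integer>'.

d = (4, -14),  |d|² = 212;  R = 6+4 = 10,  c = 212−10² = 112
v_rel = (4, -6),  |v_rel|² = 52;  v_rel·d = (4)·(4) + (-6)·(-14) = 100
52·t² − 200·t + 112 = 0  ⇒  m = 100² − 52·112 = 4176
m = 4176 > 0,  v_rel·d = 100 > 0  ⇒  inside

inside=yes margin=4176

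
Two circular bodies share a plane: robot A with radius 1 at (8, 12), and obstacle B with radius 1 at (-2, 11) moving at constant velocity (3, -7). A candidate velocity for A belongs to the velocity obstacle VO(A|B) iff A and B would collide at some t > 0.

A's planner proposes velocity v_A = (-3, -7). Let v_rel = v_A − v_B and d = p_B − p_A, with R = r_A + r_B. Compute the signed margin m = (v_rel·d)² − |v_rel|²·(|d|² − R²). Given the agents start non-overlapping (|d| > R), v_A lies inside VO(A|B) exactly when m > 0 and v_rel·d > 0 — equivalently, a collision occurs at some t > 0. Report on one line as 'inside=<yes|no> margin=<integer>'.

d = (-10, -1),  |d|² = 101;  R = 1+1 = 2,  c = 101−2² = 97
v_rel = (-6, 0),  |v_rel|² = 36;  v_rel·d = (-6)·(-10) + (0)·(-1) = 60
36·t² − 120·t + 97 = 0  ⇒  m = 60² − 36·97 = 108
m = 108 > 0,  v_rel·d = 60 > 0  ⇒  inside

inside=yes margin=108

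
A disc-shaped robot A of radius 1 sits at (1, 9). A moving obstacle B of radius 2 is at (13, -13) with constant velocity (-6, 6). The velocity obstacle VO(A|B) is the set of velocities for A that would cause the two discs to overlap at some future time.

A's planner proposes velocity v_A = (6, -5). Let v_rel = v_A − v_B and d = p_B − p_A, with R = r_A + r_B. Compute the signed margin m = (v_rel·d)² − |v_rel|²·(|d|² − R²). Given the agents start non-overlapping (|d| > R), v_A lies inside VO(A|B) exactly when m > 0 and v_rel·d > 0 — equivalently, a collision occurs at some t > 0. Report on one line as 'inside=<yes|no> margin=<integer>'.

d = (12, -22),  |d|² = 628;  R = 1+2 = 3,  c = 628−3² = 619
v_rel = (12, -11),  |v_rel|² = 265;  v_rel·d = (12)·(12) + (-11)·(-22) = 386
265·t² − 772·t + 619 = 0  ⇒  m = 386² − 265·619 = -15039
m = -15039 < 0,  v_rel·d = 386 > 0  ⇒  outside

inside=no margin=-15039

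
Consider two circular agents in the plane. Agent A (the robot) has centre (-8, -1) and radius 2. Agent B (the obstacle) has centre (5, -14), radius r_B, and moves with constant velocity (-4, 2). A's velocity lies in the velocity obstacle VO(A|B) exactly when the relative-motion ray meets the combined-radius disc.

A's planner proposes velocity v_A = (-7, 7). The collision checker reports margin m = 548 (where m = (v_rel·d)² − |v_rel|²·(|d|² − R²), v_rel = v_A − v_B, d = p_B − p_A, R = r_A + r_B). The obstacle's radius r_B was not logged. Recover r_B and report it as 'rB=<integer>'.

m = 548
d = (13, -13);  v_rel = (-3, 5),  |v_rel|² = 34
v_rel×d = (-3)·(-13) − (5)·(13) = -26
since m = R²·34 − (-26)²:  R² = (676 + 548) / 34 = 36
R = √36 = 6  ⇒  r_B = 6 − 2 = 4

rB=4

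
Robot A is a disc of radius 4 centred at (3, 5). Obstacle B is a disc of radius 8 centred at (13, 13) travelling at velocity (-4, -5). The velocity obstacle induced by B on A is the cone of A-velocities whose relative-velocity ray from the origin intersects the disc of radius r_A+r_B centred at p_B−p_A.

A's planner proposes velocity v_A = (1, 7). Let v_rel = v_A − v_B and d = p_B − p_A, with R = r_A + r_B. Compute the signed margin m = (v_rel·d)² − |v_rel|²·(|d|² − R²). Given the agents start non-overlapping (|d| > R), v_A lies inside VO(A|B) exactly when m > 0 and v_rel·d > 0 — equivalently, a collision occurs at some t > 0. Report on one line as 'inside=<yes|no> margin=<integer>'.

d = (10, 8),  |d|² = 164;  R = 4+8 = 12,  c = 164−12² = 20
v_rel = (5, 12),  |v_rel|² = 169;  v_rel·d = (5)·(10) + (12)·(8) = 146
169·t² − 292·t + 20 = 0  ⇒  m = 146² − 169·20 = 17936
m = 17936 > 0,  v_rel·d = 146 > 0  ⇒  inside

inside=yes margin=17936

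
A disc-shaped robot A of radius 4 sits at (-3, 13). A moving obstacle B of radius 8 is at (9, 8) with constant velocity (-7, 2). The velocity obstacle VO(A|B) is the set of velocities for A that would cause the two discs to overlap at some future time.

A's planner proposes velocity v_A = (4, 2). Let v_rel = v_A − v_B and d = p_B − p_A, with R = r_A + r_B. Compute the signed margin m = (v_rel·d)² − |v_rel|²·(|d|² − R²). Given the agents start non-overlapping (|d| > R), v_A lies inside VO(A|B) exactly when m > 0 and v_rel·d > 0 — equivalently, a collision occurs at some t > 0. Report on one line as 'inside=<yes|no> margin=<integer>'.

d = (12, -5),  |d|² = 169;  R = 4+8 = 12,  c = 169−12² = 25
v_rel = (11, 0),  |v_rel|² = 121;  v_rel·d = (11)·(12) + (0)·(-5) = 132
121·t² − 264·t + 25 = 0  ⇒  m = 132² − 121·25 = 14399
m = 14399 > 0,  v_rel·d = 132 > 0  ⇒  inside

inside=yes margin=14399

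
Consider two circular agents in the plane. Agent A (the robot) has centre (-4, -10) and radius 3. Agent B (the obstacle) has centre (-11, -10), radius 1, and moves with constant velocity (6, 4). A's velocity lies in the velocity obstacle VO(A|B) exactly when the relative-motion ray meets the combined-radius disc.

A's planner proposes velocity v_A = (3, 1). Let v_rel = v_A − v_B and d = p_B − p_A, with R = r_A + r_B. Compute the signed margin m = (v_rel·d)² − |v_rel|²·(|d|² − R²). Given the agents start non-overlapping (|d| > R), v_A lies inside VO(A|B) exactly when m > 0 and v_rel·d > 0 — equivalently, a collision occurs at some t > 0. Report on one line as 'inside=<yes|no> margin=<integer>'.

d = (-7, 0),  |d|² = 49;  R = 3+1 = 4,  c = 49−4² = 33
v_rel = (-3, -3),  |v_rel|² = 18;  v_rel·d = (-3)·(-7) + (-3)·(0) = 21
18·t² − 42·t + 33 = 0  ⇒  m = 21² − 18·33 = -153
m = -153 < 0,  v_rel·d = 21 > 0  ⇒  outside

inside=no margin=-153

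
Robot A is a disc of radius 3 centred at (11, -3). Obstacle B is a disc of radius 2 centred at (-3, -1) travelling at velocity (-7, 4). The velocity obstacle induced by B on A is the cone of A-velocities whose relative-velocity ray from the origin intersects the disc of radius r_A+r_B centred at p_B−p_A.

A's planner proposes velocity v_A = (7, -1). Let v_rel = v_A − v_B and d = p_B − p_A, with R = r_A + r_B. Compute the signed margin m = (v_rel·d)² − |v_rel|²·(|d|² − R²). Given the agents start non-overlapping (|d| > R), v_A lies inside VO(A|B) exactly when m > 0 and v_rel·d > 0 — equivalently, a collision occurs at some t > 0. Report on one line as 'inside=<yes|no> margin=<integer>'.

d = (-14, 2),  |d|² = 200;  R = 3+2 = 5,  c = 200−5² = 175
v_rel = (14, -5),  |v_rel|² = 221;  v_rel·d = (14)·(-14) + (-5)·(2) = -206
221·t² + 412·t + 175 = 0  ⇒  m = (-206)² − 221·175 = 3761
m = 3761 > 0,  v_rel·d = -206 < 0  ⇒  outside

inside=no margin=3761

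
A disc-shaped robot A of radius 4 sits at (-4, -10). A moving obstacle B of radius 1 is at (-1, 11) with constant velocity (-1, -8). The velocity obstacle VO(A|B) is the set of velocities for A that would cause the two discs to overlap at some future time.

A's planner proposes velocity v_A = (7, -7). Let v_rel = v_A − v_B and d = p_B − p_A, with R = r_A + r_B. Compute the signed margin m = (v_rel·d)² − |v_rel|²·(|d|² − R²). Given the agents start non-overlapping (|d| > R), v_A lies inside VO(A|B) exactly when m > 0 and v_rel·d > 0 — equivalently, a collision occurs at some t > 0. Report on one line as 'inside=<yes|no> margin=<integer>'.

d = (3, 21),  |d|² = 450;  R = 4+1 = 5,  c = 450−5² = 425
v_rel = (8, 1),  |v_rel|² = 65;  v_rel·d = (8)·(3) + (1)·(21) = 45
65·t² − 90·t + 425 = 0  ⇒  m = 45² − 65·425 = -25600
m = -25600 < 0,  v_rel·d = 45 > 0  ⇒  outside

inside=no margin=-25600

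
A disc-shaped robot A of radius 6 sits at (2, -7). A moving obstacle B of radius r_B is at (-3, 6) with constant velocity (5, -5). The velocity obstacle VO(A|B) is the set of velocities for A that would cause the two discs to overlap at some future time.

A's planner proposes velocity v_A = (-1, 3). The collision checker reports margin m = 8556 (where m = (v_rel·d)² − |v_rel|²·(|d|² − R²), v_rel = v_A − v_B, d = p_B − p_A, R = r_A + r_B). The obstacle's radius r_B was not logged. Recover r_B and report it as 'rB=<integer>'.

m = 8556
d = (-5, 13);  v_rel = (-6, 8),  |v_rel|² = 100
v_rel×d = (-6)·(13) − (8)·(-5) = -38
since m = R²·100 − (-38)²:  R² = (1444 + 8556) / 100 = 100
R = √100 = 10  ⇒  r_B = 10 − 6 = 4

rB=4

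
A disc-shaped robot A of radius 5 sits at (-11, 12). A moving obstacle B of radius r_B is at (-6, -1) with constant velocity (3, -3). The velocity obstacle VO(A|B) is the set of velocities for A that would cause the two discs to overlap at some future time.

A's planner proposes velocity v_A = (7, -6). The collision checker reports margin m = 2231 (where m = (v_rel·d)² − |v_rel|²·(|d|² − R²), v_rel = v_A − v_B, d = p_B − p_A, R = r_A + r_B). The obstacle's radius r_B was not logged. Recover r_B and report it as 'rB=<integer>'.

m = 2231
d = (5, -13);  v_rel = (4, -3),  |v_rel|² = 25
v_rel×d = (4)·(-13) − (-3)·(5) = -37
since m = R²·25 − (-37)²:  R² = (1369 + 2231) / 25 = 144
R = √144 = 12  ⇒  r_B = 12 − 5 = 7

rB=7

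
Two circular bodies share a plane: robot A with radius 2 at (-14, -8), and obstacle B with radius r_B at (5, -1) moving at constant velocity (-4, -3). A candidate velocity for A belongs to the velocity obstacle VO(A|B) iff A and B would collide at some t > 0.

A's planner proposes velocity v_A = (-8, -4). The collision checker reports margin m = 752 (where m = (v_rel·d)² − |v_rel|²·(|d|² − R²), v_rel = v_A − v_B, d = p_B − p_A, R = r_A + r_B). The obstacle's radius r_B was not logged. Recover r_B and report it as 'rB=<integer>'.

m = 752
d = (19, 7);  v_rel = (-4, -1),  |v_rel|² = 17
v_rel×d = (-4)·(7) − (-1)·(19) = -9
since m = R²·17 − (-9)²:  R² = (81 + 752) / 17 = 49
R = √49 = 7  ⇒  r_B = 7 − 2 = 5

rB=5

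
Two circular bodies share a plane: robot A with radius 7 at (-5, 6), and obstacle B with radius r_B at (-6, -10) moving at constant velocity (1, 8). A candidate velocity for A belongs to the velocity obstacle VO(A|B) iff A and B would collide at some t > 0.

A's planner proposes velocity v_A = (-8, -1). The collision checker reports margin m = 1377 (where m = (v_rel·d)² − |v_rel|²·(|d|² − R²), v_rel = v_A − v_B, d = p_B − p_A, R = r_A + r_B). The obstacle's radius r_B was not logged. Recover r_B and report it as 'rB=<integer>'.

m = 1377
d = (-1, -16);  v_rel = (-9, -9),  |v_rel|² = 162
v_rel×d = (-9)·(-16) − (-9)·(-1) = 135
since m = R²·162 − 135²:  R² = (18225 + 1377) / 162 = 121
R = √121 = 11  ⇒  r_B = 11 − 7 = 4

rB=4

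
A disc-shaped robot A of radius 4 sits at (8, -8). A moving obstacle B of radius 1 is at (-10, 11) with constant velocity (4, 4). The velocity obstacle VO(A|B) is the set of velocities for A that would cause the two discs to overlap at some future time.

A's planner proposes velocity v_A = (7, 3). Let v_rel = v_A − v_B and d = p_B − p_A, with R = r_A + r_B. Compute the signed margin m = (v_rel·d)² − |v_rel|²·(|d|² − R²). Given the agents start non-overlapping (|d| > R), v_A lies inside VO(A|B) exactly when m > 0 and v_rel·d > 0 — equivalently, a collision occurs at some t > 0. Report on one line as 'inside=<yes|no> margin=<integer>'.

d = (-18, 19),  |d|² = 685;  R = 4+1 = 5,  c = 685−5² = 660
v_rel = (3, -1),  |v_rel|² = 10;  v_rel·d = (3)·(-18) + (-1)·(19) = -73
10·t² + 146·t + 660 = 0  ⇒  m = (-73)² − 10·660 = -1271
m = -1271 < 0,  v_rel·d = -73 < 0  ⇒  outside

inside=no margin=-1271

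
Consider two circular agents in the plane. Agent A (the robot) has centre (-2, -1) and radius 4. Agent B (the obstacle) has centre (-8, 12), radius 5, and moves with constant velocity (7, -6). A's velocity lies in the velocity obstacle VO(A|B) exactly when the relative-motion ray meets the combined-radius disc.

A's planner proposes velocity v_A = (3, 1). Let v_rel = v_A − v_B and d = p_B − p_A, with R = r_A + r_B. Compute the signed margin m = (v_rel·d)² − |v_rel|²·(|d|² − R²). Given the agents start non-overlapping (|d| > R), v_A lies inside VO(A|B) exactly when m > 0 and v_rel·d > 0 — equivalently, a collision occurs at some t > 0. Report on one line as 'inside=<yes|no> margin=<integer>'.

d = (-6, 13),  |d|² = 205;  R = 4+5 = 9,  c = 205−9² = 124
v_rel = (-4, 7),  |v_rel|² = 65;  v_rel·d = (-4)·(-6) + (7)·(13) = 115
65·t² − 230·t + 124 = 0  ⇒  m = 115² − 65·124 = 5165
m = 5165 > 0,  v_rel·d = 115 > 0  ⇒  inside

inside=yes margin=5165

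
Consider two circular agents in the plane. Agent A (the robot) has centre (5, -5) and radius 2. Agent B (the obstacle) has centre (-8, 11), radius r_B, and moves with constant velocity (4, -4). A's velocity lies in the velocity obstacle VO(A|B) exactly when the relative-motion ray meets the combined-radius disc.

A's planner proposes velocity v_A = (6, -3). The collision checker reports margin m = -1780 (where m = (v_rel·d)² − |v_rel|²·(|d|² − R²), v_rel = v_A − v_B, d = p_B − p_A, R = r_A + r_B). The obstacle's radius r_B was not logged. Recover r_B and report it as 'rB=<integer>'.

m = -1780
d = (-13, 16);  v_rel = (2, 1),  |v_rel|² = 5
v_rel×d = (2)·(16) − (1)·(-13) = 45
since m = R²·5 − 45²:  R² = (2025 + -1780) / 5 = 49
R = √49 = 7  ⇒  r_B = 7 − 2 = 5

rB=5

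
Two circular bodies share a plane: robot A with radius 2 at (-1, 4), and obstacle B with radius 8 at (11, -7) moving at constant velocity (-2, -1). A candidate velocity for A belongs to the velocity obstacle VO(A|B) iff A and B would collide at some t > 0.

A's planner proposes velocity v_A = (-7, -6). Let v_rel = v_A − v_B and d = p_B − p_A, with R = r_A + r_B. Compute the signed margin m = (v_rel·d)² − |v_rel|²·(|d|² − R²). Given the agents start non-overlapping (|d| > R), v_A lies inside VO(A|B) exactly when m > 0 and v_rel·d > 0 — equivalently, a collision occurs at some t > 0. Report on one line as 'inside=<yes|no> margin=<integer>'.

d = (12, -11),  |d|² = 265;  R = 2+8 = 10,  c = 265−10² = 165
v_rel = (-5, -5),  |v_rel|² = 50;  v_rel·d = (-5)·(12) + (-5)·(-11) = -5
50·t² + 10·t + 165 = 0  ⇒  m = (-5)² − 50·165 = -8225
m = -8225 < 0,  v_rel·d = -5 < 0  ⇒  outside

inside=no margin=-8225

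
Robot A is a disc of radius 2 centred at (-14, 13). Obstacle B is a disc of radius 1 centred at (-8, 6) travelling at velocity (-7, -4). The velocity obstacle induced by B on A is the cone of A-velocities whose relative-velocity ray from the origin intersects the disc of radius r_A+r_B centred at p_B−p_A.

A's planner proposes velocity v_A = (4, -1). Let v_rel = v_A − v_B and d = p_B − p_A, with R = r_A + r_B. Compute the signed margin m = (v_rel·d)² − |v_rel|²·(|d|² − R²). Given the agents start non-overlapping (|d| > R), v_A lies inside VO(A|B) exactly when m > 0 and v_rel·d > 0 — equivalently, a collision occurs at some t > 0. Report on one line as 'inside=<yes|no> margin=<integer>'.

d = (6, -7),  |d|² = 85;  R = 2+1 = 3,  c = 85−3² = 76
v_rel = (11, 3),  |v_rel|² = 130;  v_rel·d = (11)·(6) + (3)·(-7) = 45
130·t² − 90·t + 76 = 0  ⇒  m = 45² − 130·76 = -7855
m = -7855 < 0,  v_rel·d = 45 > 0  ⇒  outside

inside=no margin=-7855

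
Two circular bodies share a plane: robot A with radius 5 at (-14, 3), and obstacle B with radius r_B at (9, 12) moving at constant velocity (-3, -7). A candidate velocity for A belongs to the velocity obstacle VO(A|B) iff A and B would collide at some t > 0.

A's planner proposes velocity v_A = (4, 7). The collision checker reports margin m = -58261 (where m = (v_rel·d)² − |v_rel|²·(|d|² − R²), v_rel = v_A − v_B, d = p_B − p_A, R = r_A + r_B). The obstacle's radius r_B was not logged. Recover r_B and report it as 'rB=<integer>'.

m = -58261
d = (23, 9);  v_rel = (7, 14),  |v_rel|² = 245
v_rel×d = (7)·(9) − (14)·(23) = -259
since m = R²·245 − (-259)²:  R² = (67081 + -58261) / 245 = 36
R = √36 = 6  ⇒  r_B = 6 − 5 = 1

rB=1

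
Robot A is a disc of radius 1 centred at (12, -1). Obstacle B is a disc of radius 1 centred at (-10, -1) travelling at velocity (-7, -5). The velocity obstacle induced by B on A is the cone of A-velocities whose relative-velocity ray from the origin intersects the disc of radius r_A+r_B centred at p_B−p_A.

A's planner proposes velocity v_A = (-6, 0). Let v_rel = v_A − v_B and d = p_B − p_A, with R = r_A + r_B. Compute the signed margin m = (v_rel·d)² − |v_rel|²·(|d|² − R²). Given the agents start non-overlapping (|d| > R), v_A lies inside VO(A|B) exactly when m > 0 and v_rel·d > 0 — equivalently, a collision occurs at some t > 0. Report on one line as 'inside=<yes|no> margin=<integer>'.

d = (-22, 0),  |d|² = 484;  R = 1+1 = 2,  c = 484−2² = 480
v_rel = (1, 5),  |v_rel|² = 26;  v_rel·d = (1)·(-22) + (5)·(0) = -22
26·t² + 44·t + 480 = 0  ⇒  m = (-22)² − 26·480 = -11996
m = -11996 < 0,  v_rel·d = -22 < 0  ⇒  outside

inside=no margin=-11996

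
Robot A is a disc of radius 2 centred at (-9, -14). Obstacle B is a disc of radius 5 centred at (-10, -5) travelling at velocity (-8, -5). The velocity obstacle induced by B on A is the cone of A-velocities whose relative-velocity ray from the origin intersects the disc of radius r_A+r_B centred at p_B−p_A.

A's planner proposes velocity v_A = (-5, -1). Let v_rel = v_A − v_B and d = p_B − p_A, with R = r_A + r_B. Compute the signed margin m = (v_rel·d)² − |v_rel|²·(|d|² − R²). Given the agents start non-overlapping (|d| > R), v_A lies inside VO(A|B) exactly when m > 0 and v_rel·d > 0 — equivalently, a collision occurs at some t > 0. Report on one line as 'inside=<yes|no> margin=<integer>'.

d = (-1, 9),  |d|² = 82;  R = 2+5 = 7,  c = 82−7² = 33
v_rel = (3, 4),  |v_rel|² = 25;  v_rel·d = (3)·(-1) + (4)·(9) = 33
25·t² − 66·t + 33 = 0  ⇒  m = 33² − 25·33 = 264
m = 264 > 0,  v_rel·d = 33 > 0  ⇒  inside

inside=yes margin=264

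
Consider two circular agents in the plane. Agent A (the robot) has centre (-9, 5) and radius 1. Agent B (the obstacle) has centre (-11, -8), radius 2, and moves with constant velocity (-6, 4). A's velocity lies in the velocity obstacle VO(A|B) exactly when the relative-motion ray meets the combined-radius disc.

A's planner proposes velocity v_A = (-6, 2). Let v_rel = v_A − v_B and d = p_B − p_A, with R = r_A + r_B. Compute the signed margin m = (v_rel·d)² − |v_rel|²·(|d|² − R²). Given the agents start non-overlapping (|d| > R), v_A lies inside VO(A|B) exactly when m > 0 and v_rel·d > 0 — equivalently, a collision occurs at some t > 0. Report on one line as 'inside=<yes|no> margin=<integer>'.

d = (-2, -13),  |d|² = 173;  R = 1+2 = 3,  c = 173−3² = 164
v_rel = (0, -2),  |v_rel|² = 4;  v_rel·d = (0)·(-2) + (-2)·(-13) = 26
4·t² − 52·t + 164 = 0  ⇒  m = 26² − 4·164 = 20
m = 20 > 0,  v_rel·d = 26 > 0  ⇒  inside

inside=yes margin=20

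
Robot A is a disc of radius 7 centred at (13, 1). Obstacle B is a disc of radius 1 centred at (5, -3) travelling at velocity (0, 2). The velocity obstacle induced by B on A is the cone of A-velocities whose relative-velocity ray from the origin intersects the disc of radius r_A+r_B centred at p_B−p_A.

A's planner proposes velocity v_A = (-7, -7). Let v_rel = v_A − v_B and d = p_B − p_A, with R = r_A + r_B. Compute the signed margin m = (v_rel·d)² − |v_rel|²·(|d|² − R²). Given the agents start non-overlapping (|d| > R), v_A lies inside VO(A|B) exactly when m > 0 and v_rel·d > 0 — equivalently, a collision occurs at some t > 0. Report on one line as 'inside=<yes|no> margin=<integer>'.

d = (-8, -4),  |d|² = 80;  R = 7+1 = 8,  c = 80−8² = 16
v_rel = (-7, -9),  |v_rel|² = 130;  v_rel·d = (-7)·(-8) + (-9)·(-4) = 92
130·t² − 184·t + 16 = 0  ⇒  m = 92² − 130·16 = 6384
m = 6384 > 0,  v_rel·d = 92 > 0  ⇒  inside

inside=yes margin=6384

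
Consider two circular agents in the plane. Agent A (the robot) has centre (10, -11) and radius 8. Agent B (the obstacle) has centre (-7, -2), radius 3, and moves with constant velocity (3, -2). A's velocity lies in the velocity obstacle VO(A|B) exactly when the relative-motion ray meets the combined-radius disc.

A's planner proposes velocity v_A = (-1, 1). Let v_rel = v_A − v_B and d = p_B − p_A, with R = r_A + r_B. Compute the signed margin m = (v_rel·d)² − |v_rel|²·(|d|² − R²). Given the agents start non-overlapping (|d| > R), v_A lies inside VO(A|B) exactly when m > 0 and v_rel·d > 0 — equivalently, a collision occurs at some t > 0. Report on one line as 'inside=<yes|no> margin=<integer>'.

d = (-17, 9),  |d|² = 370;  R = 8+3 = 11,  c = 370−11² = 249
v_rel = (-4, 3),  |v_rel|² = 25;  v_rel·d = (-4)·(-17) + (3)·(9) = 95
25·t² − 190·t + 249 = 0  ⇒  m = 95² − 25·249 = 2800
m = 2800 > 0,  v_rel·d = 95 > 0  ⇒  inside

inside=yes margin=2800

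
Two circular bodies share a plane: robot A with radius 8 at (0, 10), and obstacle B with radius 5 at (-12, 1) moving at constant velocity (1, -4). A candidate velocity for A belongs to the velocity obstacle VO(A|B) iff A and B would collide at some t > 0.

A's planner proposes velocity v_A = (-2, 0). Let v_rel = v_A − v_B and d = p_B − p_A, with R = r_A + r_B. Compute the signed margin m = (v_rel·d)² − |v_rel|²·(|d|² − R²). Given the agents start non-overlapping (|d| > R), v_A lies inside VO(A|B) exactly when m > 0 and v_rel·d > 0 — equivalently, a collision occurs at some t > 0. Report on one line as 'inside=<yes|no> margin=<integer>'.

d = (-12, -9),  |d|² = 225;  R = 8+5 = 13,  c = 225−13² = 56
v_rel = (-3, 4),  |v_rel|² = 25;  v_rel·d = (-3)·(-12) + (4)·(-9) = 0
25·t² − 0·t + 56 = 0  ⇒  m = 0² − 25·56 = -1400
m = -1400 < 0,  v_rel·d = 0 = 0  ⇒  outside

inside=no margin=-1400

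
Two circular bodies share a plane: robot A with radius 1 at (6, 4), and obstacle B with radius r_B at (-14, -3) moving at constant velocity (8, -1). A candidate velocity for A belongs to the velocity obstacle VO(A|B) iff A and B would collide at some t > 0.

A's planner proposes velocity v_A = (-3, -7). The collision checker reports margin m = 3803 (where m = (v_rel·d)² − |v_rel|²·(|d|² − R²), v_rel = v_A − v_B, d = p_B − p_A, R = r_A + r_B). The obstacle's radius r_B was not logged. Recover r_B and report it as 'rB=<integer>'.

m = 3803
d = (-20, -7);  v_rel = (-11, -6),  |v_rel|² = 157
v_rel×d = (-11)·(-7) − (-6)·(-20) = -43
since m = R²·157 − (-43)²:  R² = (1849 + 3803) / 157 = 36
R = √36 = 6  ⇒  r_B = 6 − 1 = 5

rB=5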